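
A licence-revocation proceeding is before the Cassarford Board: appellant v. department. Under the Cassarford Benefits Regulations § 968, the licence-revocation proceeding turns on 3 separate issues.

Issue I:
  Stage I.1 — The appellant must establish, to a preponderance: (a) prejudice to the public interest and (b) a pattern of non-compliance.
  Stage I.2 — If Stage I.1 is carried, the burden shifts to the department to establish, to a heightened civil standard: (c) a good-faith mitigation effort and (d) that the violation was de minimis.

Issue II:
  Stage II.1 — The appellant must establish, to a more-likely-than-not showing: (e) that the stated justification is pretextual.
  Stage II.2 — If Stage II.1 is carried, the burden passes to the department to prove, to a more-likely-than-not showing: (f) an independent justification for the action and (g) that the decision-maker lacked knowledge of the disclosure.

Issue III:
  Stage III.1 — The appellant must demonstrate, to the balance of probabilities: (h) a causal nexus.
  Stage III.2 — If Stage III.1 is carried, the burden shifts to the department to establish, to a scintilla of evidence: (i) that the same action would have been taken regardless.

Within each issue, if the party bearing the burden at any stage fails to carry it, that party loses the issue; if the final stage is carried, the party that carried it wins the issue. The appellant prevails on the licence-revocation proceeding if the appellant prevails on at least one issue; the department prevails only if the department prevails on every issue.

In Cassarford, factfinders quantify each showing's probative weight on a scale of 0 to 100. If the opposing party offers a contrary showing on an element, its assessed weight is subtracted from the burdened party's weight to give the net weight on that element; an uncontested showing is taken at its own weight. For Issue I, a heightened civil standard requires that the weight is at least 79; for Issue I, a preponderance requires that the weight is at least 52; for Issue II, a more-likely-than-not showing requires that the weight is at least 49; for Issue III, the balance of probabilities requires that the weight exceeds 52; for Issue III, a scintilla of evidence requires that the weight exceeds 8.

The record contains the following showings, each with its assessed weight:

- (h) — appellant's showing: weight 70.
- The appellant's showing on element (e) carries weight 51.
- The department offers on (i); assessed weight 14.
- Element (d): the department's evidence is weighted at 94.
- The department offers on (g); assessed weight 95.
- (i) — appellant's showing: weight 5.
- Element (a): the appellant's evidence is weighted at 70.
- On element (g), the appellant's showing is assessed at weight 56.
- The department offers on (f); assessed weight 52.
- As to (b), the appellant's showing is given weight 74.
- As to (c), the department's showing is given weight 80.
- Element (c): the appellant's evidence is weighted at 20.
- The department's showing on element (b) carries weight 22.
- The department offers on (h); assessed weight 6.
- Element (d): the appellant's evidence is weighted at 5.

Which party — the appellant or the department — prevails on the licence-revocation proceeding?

— Issue I —
At Stage I.1 the appellant must meet a preponderance (weight is at least 52): on (a) the weight is 70, ≥ 52, so (a) meets the standard; on (b) the weight is 74 less the opposing 22 gives net 52, ≥ 52, so (b) meets the standard.
  Stage I.1 is satisfied; the onus moves to the department.
At Stage I.2 the department must meet a heightened civil standard (weight is at least 79): on (c) the weight is 80 less the opposing 20 gives net 60, < 79, so (c) does not meet the standard; on (d) the weight is 94 less the opposing 5 gives net 89, ≥ 79, so (d) meets the standard.
  The department does not carry Stage I.2.
So the appellant prevails on this issue.
— Issue II —
Stage II.1 — burden on appellant; standard: a more-likely-than-not showing (weight is at least 49).
    (e): 51 ≥ 49 [met]
  Stage II.1 carried; the burden shifts to the department.
Stage II.2 — burden on department; standard: a more-likely-than-not showing (weight is at least 49).
    (f): 52 ≥ 49 [met]
    (g): 95 − 56 = 39 < 49 [not met]
  The department does not carry Stage II.2.
The analysis ends at Stage II.2; the appellant prevails on this issue.
— Issue III —
Stage III.1 — burden on appellant; standard: the balance of probabilities (weight exceeds 52).
    (h): 70 − 6 = 64 > 52 [met]
  All elements met. The burden passes to the department.
Stage III.2 — burden on department; standard: a scintilla of evidence (weight exceeds 8).
    (i): 14 − 5 = 9 > 8 [met]
  The department carries the last stage.
With every stage satisfied, the department prevails on this issue.
Per-issue: Issue I → appellant; Issue II → appellant; Issue III → department. The appellant must prevail on at least one issue; overall, the appellant prevails.

appellant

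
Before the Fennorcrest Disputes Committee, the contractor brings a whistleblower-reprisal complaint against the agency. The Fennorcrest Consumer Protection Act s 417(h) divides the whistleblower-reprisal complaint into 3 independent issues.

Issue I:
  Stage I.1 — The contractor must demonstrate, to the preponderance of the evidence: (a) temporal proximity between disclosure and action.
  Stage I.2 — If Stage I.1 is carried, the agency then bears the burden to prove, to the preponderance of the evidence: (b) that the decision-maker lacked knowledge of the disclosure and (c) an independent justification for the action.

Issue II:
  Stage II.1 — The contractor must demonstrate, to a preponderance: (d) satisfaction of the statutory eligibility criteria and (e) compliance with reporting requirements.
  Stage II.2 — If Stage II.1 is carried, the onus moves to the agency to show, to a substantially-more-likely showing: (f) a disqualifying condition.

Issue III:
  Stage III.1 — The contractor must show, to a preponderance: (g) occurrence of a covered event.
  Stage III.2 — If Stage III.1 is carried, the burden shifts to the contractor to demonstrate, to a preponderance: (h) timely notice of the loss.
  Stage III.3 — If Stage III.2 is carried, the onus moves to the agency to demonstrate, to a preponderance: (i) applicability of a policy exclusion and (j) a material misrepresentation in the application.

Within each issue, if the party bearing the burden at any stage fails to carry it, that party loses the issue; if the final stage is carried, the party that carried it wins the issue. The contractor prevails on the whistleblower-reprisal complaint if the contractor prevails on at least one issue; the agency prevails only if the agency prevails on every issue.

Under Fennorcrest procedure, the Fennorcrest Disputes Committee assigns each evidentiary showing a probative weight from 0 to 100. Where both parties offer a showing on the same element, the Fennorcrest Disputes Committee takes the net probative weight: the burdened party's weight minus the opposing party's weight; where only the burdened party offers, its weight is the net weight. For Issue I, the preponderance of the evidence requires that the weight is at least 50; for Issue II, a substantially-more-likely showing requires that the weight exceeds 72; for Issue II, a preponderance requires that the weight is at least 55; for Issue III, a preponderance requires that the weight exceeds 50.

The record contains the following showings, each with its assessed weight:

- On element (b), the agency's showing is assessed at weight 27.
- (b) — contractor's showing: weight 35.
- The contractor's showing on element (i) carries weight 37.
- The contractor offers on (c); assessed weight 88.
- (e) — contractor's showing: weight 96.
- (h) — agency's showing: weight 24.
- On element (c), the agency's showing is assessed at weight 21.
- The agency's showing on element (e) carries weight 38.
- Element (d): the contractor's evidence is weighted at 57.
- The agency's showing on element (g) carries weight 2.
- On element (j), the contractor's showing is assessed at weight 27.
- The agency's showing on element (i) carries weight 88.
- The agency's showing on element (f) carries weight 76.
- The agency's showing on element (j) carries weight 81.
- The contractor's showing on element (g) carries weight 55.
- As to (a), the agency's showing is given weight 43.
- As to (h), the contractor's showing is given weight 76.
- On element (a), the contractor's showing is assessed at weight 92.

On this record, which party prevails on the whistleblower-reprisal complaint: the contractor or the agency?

agency

— Issue I —
Stage I.1 (contractor, the preponderance of the evidence, weight is at least 50): (a) net 92−43=49 < 50 — fails.
  Stage I.1 not carried; the contractor fails its burden.
The agency prevails on this issue.
— Issue II —
Stage II.1 — burden on contractor; standard: a preponderance (weight is at least 55).
    (d): 57 ≥ 55 [met]
    (e): 96 − 38 = 58 ≥ 55 [met]
  The contractor carries Stage II.1; the agency now bears the burden.
Stage II.2 — burden on agency; standard: a substantially-more-likely showing (weight exceeds 72).
    (f): 76 > 72 [met]
  All elements met at the final stage.
Every stage carried; the agency prevails on this issue.
— Issue III —
At Stage III.1 the contractor must meet a preponderance (weight exceeds 50): on (g) the weight is 55 less the opposing 2 gives net 53, which does exceed 50, so (g) meets the standard.
  All elements met. The contractor retains the burden for Stage III.2.
At Stage III.2 the contractor must meet a preponderance (weight exceeds 50): on (h) the weight is 76 less the opposing 24 gives net 52, which does exceed 50, so (h) meets the standard.
  Stage III.2 is satisfied; the onus moves to the agency.
At Stage III.3 the agency must meet a preponderance (weight exceeds 50): on (i) the weight is 88 less the opposing 37 gives net 51, > 50, so (i) meets the standard; on (j) the weight is 81 less the opposing 27 gives net 54, which does exceed 50, so (j) meets the standard.
  Stage III.3 carried; the final stage is satisfied.
With every stage satisfied, the agency prevails on this issue.
Per-issue: Issue I → agency; Issue II → agency; Issue III → agency. The contractor must prevail on at least one issue; overall, the agency prevails.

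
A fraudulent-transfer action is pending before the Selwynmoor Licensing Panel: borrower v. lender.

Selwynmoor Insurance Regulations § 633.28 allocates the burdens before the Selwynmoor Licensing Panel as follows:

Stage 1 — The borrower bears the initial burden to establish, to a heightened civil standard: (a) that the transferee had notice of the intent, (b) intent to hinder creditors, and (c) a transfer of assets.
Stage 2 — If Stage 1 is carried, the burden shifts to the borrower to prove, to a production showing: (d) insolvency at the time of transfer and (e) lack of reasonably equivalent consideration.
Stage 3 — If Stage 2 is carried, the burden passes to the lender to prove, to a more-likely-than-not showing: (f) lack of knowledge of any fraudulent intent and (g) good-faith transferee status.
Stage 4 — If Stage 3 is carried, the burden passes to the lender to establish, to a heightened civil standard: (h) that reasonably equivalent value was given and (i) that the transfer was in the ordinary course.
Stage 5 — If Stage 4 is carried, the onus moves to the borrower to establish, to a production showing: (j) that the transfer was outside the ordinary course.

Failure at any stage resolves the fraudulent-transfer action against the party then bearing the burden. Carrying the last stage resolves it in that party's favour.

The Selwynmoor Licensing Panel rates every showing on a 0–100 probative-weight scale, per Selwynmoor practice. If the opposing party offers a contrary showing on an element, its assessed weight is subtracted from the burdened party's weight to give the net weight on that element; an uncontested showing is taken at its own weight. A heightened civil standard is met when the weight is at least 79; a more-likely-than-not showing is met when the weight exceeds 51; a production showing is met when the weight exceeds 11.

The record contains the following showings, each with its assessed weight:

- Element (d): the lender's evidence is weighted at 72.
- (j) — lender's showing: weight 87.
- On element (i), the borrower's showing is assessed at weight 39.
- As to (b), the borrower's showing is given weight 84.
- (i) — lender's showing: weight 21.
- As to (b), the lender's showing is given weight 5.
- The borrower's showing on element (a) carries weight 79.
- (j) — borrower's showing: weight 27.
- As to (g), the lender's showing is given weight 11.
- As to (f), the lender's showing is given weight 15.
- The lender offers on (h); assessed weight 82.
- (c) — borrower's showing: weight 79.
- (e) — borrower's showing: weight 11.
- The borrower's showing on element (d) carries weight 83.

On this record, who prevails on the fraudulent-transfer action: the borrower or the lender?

lender

Stage 1 — burden on borrower; standard: a heightened civil standard (weight is at least 79).
    (a): 79 ≥ 79 [met]
    (b): 84 − 5 = 79 ≥ 79 [met]
    (c): 79 ≥ 79 [met]
  Stage 1 is satisfied; the borrower continues to bear the burden.
Stage 2 — burden on borrower; standard: a production showing (weight exceeds 11).
    (d): 83 − 72 = 11 ≤ 11 [not met]
    (e): 11 ≤ 11 [not met]
  Stage 2 not carried; the borrower fails its burden.
So the lender prevails.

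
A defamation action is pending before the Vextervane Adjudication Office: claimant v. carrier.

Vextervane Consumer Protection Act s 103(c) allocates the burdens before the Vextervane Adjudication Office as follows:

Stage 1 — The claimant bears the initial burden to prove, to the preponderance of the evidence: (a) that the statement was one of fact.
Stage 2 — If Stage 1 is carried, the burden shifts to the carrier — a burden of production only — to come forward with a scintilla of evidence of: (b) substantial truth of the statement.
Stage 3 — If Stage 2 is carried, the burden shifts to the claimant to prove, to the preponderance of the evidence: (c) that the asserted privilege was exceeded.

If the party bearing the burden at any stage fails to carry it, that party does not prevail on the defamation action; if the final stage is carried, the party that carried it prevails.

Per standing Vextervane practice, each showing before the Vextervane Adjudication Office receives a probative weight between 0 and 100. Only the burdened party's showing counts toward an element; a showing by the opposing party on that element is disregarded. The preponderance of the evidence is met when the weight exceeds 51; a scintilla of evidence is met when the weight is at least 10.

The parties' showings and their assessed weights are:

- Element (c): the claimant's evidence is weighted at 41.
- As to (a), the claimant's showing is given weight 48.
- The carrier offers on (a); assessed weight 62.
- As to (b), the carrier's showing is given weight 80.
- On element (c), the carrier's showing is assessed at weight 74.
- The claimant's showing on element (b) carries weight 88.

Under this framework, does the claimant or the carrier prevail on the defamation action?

carrier

Stage 1 (claimant, the preponderance of the evidence, weight exceeds 51): (a) 48 (carrier's 62 disregarded) ≤ 51 — fails.
  Not every element is met, so the claimant fails to carry Stage 1.
The analysis ends at Stage 1; the carrier prevails.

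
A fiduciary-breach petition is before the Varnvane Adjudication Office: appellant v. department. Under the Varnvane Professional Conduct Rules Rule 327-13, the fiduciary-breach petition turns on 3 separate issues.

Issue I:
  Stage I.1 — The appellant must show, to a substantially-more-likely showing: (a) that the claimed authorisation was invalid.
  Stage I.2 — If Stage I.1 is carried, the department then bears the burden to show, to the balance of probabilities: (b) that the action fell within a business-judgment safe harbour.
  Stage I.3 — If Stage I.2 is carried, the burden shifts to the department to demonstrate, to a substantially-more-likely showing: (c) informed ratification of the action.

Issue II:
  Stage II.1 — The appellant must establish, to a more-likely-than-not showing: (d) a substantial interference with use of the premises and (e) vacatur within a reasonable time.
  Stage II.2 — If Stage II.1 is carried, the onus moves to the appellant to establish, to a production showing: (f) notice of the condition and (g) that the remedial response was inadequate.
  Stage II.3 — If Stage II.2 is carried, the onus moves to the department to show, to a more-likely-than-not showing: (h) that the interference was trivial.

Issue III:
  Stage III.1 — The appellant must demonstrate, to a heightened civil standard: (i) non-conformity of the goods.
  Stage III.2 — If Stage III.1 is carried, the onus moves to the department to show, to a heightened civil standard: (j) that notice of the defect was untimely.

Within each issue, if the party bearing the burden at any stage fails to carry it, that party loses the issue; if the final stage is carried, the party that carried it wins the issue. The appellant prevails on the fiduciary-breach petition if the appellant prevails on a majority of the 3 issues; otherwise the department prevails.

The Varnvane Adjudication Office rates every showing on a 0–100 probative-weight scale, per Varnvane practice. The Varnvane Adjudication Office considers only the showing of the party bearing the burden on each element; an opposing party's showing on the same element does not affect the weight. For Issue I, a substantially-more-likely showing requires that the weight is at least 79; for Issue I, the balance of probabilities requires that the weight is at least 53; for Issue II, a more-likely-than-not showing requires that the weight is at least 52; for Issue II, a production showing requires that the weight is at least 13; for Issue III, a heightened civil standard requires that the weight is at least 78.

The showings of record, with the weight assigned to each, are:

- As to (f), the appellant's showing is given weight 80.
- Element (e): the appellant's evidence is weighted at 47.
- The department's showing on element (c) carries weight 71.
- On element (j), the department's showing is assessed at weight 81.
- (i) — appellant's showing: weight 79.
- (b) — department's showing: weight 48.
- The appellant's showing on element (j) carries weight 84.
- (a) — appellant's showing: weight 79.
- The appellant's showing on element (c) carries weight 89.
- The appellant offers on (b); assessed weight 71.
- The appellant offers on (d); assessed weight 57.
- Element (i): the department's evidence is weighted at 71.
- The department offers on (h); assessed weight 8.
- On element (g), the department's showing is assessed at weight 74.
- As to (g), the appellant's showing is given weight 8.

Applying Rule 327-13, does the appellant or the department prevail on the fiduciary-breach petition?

— Issue I —
Stage I.1 — burden on appellant; standard: a substantially-more-likely showing (weight is at least 79).
    (a): 79 ≥ 79 [met]
  All elements met. The burden passes to the department.
Stage I.2 — burden on department; standard: the balance of probabilities (weight is at least 53).
    (b): 48 (appellant's 71 disregarded) < 53 [not met]
  Stage I.2 not carried; the department fails its burden.
The appellant prevails on this issue.
— Issue II —
At Stage II.1 the appellant must meet a more-likely-than-not showing (weight is at least 52): on (d) the weight is 57, which does reach 52, so (d) meets the standard; on (e) the weight is 47, < 52, so (e) does not meet the standard.
  Stage II.1 not carried; the appellant fails its burden.
The department prevails on this issue.
— Issue III —
Stage III.1 (appellant, a heightened civil standard, weight is at least 78): (i) 79 (department's 71 disregarded) ≥ 78 — meets.
  Stage III.1 is satisfied; the onus moves to the department.
Stage III.2 (department, a heightened civil standard, weight is at least 78): (j) 81 (appellant's 84 disregarded) ≥ 78 — meets.
  All elements met at the final stage.
Every stage carried; the department prevails on this issue.
Per-issue: Issue I → appellant; Issue II → department; Issue III → department. The appellant must prevail on a majority of issues; overall, the department prevails.

department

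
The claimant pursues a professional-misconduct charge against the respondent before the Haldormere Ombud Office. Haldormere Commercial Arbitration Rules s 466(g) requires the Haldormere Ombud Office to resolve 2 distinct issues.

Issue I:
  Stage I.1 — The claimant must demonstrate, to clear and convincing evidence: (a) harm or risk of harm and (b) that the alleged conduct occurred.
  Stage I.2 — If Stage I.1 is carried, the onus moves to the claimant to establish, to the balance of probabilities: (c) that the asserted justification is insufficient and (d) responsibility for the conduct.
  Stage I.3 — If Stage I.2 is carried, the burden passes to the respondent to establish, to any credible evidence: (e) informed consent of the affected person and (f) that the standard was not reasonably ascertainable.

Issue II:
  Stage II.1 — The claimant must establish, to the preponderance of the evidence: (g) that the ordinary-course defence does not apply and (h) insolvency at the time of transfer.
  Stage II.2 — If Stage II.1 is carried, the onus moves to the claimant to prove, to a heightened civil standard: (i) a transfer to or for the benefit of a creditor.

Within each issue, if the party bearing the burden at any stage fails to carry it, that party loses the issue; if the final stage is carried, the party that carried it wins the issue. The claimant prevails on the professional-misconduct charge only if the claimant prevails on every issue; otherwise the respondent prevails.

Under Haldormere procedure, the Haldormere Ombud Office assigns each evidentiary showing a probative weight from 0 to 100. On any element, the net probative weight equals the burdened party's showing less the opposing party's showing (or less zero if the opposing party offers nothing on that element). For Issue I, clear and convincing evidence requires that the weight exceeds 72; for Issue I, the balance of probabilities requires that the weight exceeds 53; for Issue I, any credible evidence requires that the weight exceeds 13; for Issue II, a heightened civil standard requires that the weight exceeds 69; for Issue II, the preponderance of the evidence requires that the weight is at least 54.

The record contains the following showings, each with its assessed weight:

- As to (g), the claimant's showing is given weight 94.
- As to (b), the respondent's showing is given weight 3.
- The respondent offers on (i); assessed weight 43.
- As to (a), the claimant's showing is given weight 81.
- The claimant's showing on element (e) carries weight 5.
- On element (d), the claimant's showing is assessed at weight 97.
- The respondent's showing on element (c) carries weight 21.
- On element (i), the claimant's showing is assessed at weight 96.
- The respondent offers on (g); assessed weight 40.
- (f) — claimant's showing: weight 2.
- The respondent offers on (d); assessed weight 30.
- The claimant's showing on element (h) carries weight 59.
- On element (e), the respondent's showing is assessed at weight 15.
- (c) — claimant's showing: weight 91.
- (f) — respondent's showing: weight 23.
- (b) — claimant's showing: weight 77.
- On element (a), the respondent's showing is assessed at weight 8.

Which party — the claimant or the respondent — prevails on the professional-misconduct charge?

— Issue I —
Stage I.1 — burden on claimant; standard: clear and convincing evidence (weight exceeds 72).
    (a): 81 − 8 = 73 > 72 [met]
    (b): 77 − 3 = 74 > 72 [met]
  Stage I.1 carried; the burden remains with the claimant.
Stage I.2 — burden on claimant; standard: the balance of probabilities (weight exceeds 53).
    (c): 91 − 21 = 70 > 53 [met]
    (d): 97 − 30 = 67 > 53 [met]
  All elements met. The burden passes to the respondent.
Stage I.3 — burden on respondent; standard: any credible evidence (weight exceeds 13).
    (e): 15 − 5 = 10 ≤ 13 [not met]
    (f): 23 − 2 = 21 > 13 [met]
  Stage I.3 not carried; the respondent fails its burden.
The claimant prevails on this issue.
— Issue II —
At Stage II.1 the claimant must meet the preponderance of the evidence (weight is at least 54): on (g) the weight is 94 less the opposing 40 gives net 54, ≥ 54, so (g) meets the standard; on (h) the weight is 59, which does reach 54, so (h) meets the standard.
  Stage II.1 carried; the burden remains with the claimant.
At Stage II.2 the claimant must meet a heightened civil standard (weight exceeds 69): on (i) the weight is 96 less the opposing 43 gives net 53, ≤ 69, so (i) does not meet the standard.
  The claimant does not carry Stage II.2.
So the respondent prevails on this issue.
Per-issue: Issue I → claimant; Issue II → respondent. The claimant must prevail on every issue; overall, the respondent prevails.

respondent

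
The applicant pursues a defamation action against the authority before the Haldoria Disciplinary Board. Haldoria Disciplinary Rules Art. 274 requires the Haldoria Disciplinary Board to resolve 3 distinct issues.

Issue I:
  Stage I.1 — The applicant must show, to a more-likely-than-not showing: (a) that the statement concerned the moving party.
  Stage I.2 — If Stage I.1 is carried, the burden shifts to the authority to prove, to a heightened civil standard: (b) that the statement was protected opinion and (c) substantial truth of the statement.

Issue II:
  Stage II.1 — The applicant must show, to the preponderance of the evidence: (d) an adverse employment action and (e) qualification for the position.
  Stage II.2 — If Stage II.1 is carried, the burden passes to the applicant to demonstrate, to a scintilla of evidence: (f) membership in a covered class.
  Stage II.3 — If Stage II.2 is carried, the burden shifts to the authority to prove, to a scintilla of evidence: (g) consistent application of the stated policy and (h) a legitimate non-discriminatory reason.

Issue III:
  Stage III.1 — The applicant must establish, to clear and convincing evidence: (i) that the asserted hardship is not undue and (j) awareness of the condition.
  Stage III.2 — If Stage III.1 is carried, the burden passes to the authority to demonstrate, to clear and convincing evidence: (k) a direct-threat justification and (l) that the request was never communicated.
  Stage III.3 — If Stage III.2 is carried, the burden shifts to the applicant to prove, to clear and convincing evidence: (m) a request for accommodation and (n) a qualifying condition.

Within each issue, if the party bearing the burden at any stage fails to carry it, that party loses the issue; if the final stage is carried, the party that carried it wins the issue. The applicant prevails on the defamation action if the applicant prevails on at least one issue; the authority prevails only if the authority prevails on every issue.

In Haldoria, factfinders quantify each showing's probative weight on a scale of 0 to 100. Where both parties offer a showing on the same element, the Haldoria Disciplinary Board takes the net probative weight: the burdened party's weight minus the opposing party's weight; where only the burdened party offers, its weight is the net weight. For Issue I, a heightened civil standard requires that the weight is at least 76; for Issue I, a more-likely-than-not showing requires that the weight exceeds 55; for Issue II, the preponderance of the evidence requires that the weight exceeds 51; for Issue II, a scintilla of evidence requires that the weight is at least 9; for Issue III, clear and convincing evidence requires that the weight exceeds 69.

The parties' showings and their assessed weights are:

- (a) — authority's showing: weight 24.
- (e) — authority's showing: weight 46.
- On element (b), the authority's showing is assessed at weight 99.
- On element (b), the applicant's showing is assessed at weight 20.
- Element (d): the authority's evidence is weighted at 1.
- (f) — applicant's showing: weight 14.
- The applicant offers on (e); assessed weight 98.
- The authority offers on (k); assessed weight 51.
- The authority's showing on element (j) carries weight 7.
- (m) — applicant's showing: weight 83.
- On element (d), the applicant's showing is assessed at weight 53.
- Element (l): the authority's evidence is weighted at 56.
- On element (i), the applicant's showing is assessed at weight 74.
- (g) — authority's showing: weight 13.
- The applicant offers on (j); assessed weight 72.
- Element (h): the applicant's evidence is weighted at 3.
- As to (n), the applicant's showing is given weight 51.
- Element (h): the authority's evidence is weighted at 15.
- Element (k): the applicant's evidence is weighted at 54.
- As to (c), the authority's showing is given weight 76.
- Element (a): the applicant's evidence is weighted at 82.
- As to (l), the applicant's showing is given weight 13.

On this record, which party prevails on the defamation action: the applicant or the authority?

— Issue I —
Stage I.1 (applicant, a more-likely-than-not showing, weight exceeds 55): (a) net 82−24=58 > 55 — meets.
  Stage I.1 carried; the burden shifts to the authority.
Stage I.2 (authority, a heightened civil standard, weight is at least 76): (b) net 99−20=79 ≥ 76 — meets; (c) 76 ≥ 76 — meets.
  Stage I.2 carried; the final stage is satisfied.
With every stage satisfied, the authority prevails on this issue.
— Issue II —
Stage II.1 — burden on applicant; standard: the preponderance of the evidence (weight exceeds 51).
    (d): 53 − 1 = 52 > 51 [met]
    (e): 98 − 46 = 52 > 51 [met]
  Stage II.1 carried; the burden remains with the applicant.
Stage II.2 — burden on applicant; standard: a scintilla of evidence (weight is at least 9).
    (f): 14 ≥ 9 [met]
  All elements met. The burden passes to the authority.
Stage II.3 — burden on authority; standard: a scintilla of evidence (weight is at least 9).
    (g): 13 ≥ 9 [met]
    (h): 15 − 3 = 12 ≥ 9 [met]
  The authority carries the last stage.
Every stage carried; the authority prevails on this issue.
— Issue III —
Stage III.1 (applicant, clear and convincing evidence, weight exceeds 69): (i) 74 > 69 — meets; (j) net 72−7=65 ≤ 69 — fails.
  Stage III.1 not carried; the applicant fails its burden.
So the authority prevails on this issue.
Per-issue: Issue I → authority; Issue II → authority; Issue III → authority. The applicant must prevail on at least one issue; overall, the authority prevails.

authority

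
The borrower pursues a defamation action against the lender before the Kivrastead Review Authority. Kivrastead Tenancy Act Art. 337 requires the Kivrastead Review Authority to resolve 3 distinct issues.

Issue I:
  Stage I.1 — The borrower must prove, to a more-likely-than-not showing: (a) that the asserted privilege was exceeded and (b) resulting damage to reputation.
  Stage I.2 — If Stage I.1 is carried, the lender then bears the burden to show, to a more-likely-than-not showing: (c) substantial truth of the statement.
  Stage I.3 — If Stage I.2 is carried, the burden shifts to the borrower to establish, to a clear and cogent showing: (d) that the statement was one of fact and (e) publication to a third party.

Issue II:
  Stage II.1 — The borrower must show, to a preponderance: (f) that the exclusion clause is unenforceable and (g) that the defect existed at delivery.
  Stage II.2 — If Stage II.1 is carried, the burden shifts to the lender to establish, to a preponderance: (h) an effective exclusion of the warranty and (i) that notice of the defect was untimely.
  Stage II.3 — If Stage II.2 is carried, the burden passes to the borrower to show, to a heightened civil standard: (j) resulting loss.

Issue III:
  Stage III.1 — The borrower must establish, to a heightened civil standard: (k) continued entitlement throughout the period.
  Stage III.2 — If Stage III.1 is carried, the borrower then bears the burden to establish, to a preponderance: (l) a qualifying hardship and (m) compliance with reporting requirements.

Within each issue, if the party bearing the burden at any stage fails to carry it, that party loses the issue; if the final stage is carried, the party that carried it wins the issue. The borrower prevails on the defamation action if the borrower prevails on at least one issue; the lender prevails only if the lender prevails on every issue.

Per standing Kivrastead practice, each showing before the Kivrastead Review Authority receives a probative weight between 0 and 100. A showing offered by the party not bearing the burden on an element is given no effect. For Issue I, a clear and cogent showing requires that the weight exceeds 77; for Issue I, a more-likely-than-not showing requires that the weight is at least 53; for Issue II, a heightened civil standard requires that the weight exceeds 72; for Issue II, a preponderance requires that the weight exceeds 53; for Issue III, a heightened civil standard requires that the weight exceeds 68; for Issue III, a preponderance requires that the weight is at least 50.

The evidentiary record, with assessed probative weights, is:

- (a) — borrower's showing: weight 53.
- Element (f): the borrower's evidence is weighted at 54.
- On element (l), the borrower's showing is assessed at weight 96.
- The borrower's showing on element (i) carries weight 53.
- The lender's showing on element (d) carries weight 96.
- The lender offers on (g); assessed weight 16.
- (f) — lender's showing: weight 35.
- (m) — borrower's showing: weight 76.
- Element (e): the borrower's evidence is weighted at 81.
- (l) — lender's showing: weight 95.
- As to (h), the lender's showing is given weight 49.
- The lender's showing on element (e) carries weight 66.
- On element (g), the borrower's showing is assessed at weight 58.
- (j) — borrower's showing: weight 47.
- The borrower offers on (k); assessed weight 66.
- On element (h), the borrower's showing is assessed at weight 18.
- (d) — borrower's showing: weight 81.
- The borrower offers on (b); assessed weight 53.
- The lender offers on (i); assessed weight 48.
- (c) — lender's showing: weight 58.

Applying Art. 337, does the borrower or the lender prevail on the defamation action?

— Issue I —
Stage I.1 — burden on borrower; standard: a more-likely-than-not showing (weight is at least 53).
    (a): 53 ≥ 53 [met]
    (b): 53 ≥ 53 [met]
  All elements met. The burden passes to the lender.
Stage I.2 — burden on lender; standard: a more-likely-than-not showing (weight is at least 53).
    (c): 58 ≥ 53 [met]
  The lender carries Stage I.2; the borrower now bears the burden.
Stage I.3 — burden on borrower; standard: a clear and cogent showing (weight exceeds 77).
    (d): 81 (lender's 96 disregarded) > 77 [met]
    (e): 81 (lender's 66 disregarded) > 77 [met]
  Stage I.3 carried; the final stage is satisfied.
Every stage carried; the borrower prevails on this issue.
— Issue II —
At Stage II.1 the borrower must meet a preponderance (weight exceeds 53): on (f) the weight is 54 (the lender's 35 is given no effect), which does exceed 53, so (f) meets the standard; on (g) the weight is 58 (the lender's 16 is given no effect), > 53, so (g) meets the standard.
  The borrower carries Stage II.1; the lender now bears the burden.
At Stage II.2 the lender must meet a preponderance (weight exceeds 53): on (h) the weight is 49 (the borrower's 18 is given no effect), ≤ 53, so (h) does not meet the standard; on (i) the weight is 48 (the borrower's 53 is given no effect), which does not exceed 53, so (i) does not meet the standard.
  Not every element is met, so the lender fails to carry Stage II.2.
The borrower prevails on this issue.
— Issue III —
Stage III.1 (borrower, a heightened civil standard, weight exceeds 68): (k) 66 ≤ 68 — fails.
  The borrower does not carry Stage III.1.
The analysis ends at Stage III.1; the lender prevails on this issue.
Per-issue: Issue I → borrower; Issue II → borrower; Issue III → lender. The borrower must prevail on at least one issue; overall, the borrower prevails.

borrower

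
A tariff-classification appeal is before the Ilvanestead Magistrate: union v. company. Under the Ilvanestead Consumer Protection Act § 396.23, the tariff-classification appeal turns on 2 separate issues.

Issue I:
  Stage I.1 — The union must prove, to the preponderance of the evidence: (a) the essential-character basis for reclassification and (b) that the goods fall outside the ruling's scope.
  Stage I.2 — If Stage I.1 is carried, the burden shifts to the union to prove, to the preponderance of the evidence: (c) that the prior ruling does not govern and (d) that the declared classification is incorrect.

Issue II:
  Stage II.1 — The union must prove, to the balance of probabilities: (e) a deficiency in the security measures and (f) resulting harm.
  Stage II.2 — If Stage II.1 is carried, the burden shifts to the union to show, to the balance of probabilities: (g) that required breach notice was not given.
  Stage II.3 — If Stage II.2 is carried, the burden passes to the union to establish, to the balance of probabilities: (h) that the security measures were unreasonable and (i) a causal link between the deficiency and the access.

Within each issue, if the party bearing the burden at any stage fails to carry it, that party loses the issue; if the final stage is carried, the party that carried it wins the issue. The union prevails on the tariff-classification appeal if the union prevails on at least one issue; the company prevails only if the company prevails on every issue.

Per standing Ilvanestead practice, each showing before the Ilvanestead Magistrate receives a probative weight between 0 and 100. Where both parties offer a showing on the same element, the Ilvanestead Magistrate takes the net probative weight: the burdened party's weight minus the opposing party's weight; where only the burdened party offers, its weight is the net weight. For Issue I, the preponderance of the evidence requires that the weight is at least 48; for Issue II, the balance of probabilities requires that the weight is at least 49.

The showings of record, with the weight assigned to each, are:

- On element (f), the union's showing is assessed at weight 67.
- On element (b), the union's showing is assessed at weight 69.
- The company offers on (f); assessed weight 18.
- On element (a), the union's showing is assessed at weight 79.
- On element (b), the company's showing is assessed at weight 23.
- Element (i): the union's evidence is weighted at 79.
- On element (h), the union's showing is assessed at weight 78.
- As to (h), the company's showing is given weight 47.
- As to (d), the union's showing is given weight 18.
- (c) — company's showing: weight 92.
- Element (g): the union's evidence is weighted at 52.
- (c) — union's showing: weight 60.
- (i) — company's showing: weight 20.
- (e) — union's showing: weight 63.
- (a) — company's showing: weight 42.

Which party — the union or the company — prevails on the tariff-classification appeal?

— Issue I —
Stage I.1 — burden on union; standard: the preponderance of the evidence (weight is at least 48).
    (a): 79 − 42 = 37 < 48 [not met]
    (b): 69 − 23 = 46 < 48 [not met]
  Not every element is met, so the union fails to carry Stage I.1.
So the company prevails on this issue.
— Issue II —
Stage II.1 — burden on union; standard: the balance of probabilities (weight is at least 49).
    (e): 63 ≥ 49 [met]
    (f): 67 − 18 = 49 ≥ 49 [met]
  All elements met. The union retains the burden for Stage II.2.
Stage II.2 — burden on union; standard: the balance of probabilities (weight is at least 49).
    (g): 52 ≥ 49 [met]
  All elements met. The union retains the burden for Stage II.3.
Stage II.3 — burden on union; standard: the balance of probabilities (weight is at least 49).
    (h): 78 − 47 = 31 < 49 [not met]
    (i): 79 − 20 = 59 ≥ 49 [met]
  Stage II.3 not carried; the union fails its burden.
So the company prevails on this issue.
Per-issue: Issue I → company; Issue II → company. The union must prevail on at least one issue; overall, the company prevails.

company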